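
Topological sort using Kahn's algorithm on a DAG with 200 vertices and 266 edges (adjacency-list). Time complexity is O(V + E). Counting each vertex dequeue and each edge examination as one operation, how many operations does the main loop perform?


Kahn's algorithm:
  1. Compute in-degrees: O(V + E)
  2. Process queue: each vertex dequeued once (O(V))
     each edge examined once (O(E))
Total = V + E = 200 + 266 = 466


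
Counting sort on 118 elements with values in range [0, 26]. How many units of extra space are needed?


Output array size: 118 (to store sorted result)
Count array size: 27 (one slot per possible value, range 0 to 26)
Total extra space = 118 + 27 = 145


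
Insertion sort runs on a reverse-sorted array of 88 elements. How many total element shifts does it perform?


Sum of shifts = 1 + 2 + 3 + ... + 87
= 88 * 87 / 2
= 7656 / 2
= 3828


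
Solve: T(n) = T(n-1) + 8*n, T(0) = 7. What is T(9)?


Expanding the recurrence:
T(9) = T(8) + 8*9
       = T(7) + 8*8 + 8*9
       ...
       = T(0) + 8*(1 + 2 + ... + 9)
       = 7 + 8 * 9*10/2
       = 7 + 8 * 45
       = 7 + 360 = 367


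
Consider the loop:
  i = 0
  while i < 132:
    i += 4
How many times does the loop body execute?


Starting at i = 0, each iteration adds 4.
Iterations until i >= 132:
  Iteration 1: i = 0 -> i = 4
  Iteration 2: i = 4 -> i = 8
  Iteration 3: i = 8 -> i = 12
  Iteration 4: i = 12 -> i = 16
  Iteration 5: i = 16 -> i = 20
  Iteration 6: i = 20 -> i = 24
  Iteration 7: i = 24 -> i = 28
  Iteration 8: i = 28 -> i = 32
  ... continuing ...
Total iterations = ceil(132/4) = 33


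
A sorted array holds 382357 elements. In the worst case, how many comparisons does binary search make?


Halving sequence: 382357 -> 191178 -> 95589 -> 47794 -> 23897 -> 11948 -> 5974 -> 2987 -> 1493 -> 746 -> 373 -> 186 -> 93 -> 46 -> 23 -> 11 -> 5 -> 2 -> 1
Number of halvings = 18
Max comparisons = 18 + 1 = 19


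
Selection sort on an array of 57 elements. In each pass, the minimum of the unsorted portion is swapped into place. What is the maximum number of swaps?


Selection sort performs one swap per pass:
  Pass 1: find min in positions 0 to 56, swap with position 0
  Pass 2: find min in positions 1 to 56, swap with position 1
  Pass 3: find min in positions 2 to 56, swap with position 2
  Pass 4: find min in positions 3 to 56, swap with position 3
  Pass 5: find min in positions 4 to 56, swap with position 4
  ... (51 more passes)
Total passes (and swaps) = n - 1 = 57 - 1 = 56


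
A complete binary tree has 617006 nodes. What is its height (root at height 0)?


In a complete binary tree, level k holds nodes 2^k .. 2^(k+1)-1 (1-indexed).
Height = floor(log2(n)) = floor(log2(617006)) = 19
Check: 2^19 = 524288 <= 617006 < 1048576 = 2^20


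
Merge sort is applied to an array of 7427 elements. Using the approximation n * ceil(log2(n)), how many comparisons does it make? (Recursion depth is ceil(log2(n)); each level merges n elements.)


Merge sort divides the array into halves recursively.
Number of levels = ceil(log2(7427)) = 13
At each level, approximately n = 7427 comparisons are needed for merging.
Total comparisons ~ n * ceil(log2(n)) = 7427 * 13 = 96551


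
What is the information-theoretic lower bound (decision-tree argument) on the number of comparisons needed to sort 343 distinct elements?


A binary decision tree of height h has at most 2^h leaves and needs at least n! of them, so h >= ceil(log2(n!)).
343! is far too large to multiply out, so use Stirling's series:
  ln(n!) ~ n ln n - n + (1/2) ln(2 pi n) + 1/(12n)  (error below 1/(360 n^3), negligible here)
  ln(343) = 5.8377304
  n ln n = 343 * 5.8377304 = 2002.3415
  (1/2) ln(2 pi * 343) = (1/2) ln(2155.1326) = 3.8378
  1/(12*343) = 0.0002
  ln(343!) ~ 2002.3415 - 343 + 3.8378 + 0.0002 = 1663.1795
Convert to base 2: log2(343!) = 1663.1795 / ln 2 = 1663.1795 / 0.69314718 = 2399.4608
ceil(2399.4608) = 2400


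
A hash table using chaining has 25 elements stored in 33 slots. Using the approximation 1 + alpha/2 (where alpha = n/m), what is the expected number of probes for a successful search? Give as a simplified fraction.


Load factor alpha = n/m = 25/33
Expected probes = 1 + alpha/2 = 1 + 25/(2*33)
= 1 + 25/66
= 66/66 + 25/66
= 91/66


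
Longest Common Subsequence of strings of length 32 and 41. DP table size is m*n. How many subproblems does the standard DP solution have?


DP table indexed by positions in both strings.
First string: 32 positions
Second string: 41 positions
Total = 32 * 41 = 1312


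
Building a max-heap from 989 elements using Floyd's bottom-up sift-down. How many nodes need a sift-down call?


In a heap of 989 elements (0-indexed array):
  Last element index: 988
  Parent of last element: floor((988 - 1) / 2) = 493
  Internal nodes: indices 0 to 493
  Count = floor(989/2) = 494


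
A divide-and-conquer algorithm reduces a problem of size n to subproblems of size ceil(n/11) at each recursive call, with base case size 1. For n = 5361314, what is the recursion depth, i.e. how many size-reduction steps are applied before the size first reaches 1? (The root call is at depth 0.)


Each step divides the size by 11 (rounding up); after k steps the size is ceil(n/11^k), which equals 1 exactly when 11^k >= n.
So the depth is the smallest k with 11^k >= 5361314, i.e. ceil(log_11(5361314)).
11^6 = 1771561 < 5361314 <= 19487171 = 11^7
Recursion depth = 7


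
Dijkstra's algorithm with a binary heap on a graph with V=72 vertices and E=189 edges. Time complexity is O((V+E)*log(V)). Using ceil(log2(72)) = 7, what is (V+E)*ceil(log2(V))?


Dijkstra with a binary heap: each vertex is extracted once, each edge may relax once.
Each heap operation costs O(log V).
V + E = 72 + 189 = 261
ceil(log2(72)) = 7 (since 2^6 = 64 < 72 <= 128 = 2^7)
Total heap work = (V+E) * ceil(log2(V)) = 261 * 7 = 1827


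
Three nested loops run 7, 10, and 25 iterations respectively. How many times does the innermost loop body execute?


Loop 1 (outermost): 7 iterations
Loop 2 (middle): 10 iterations per outer
Loop 3 (innermost): 25 iterations per middle
Total = 7 * 10 * 25 = 1750


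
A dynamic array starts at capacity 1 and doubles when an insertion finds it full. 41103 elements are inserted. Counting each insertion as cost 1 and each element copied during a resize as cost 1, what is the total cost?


n = 41103
Insertion costs: 41103
Resizes copy 1, 2, 4, ... up to the largest power of 2 that is <= n-1 = 41102, i.e. 32768.
Copy costs = 1 + 2 + 4 + 8 + 16 + 32 + 64 + 128 + 256 + 512 + 1024 + 2048 + 4096 + 8192 + 16384 + 32768 = 65535
Total = 41103 + 65535 = 106638


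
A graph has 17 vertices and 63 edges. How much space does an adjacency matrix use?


Adjacency matrix: V x V grid of entries
Space = V^2 = 17^2 = 17 * 17 = 289


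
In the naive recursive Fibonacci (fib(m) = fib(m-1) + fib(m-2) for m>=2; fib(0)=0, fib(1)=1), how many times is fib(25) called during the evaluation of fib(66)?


Let N(m) = number of times fib(m) is called while evaluating fib(66).
N(66) = 1 (the initial call).
N(65) = 1 (only fib(66) calls it).
For 1 <= m <= 64: fib(m) is called by fib(m+1) and fib(m+2), so
  N(m) = N(m+1) + N(m+2).
fib(0) is called only by fib(2), so N(0) = N(2).
Walk down from m=66:
  N(66)=1, N(65)=1, N(64)=2, N(63)=3, N(62)=5, N(61)=8, N(60)=13, N(59)=21, N(58)=34, N(57)=55, N(56)=89, N(55)=144, N(54)=233, N(53)=377, N(52)=610, N(51)=987, N(50)=1597, N(49)=2584, N(48)=4181, N(47)=6765, N(46)=10946, N(45)=17711, N(44)=28657, N(43)=46368, N(42)=75025, N(41)=121393, N(40)=196418, N(39)=317811, N(38)=514229, N(37)=832040, N(36)=1346269, N(35)=2178309, N(34)=3524578, N(33)=5702887, N(32)=9227465, N(31)=14930352, N(30)=24157817, N(29)=39088169, N(28)=63245986, N(27)=102334155, N(26)=165580141, N(25)=267914296
N(25) = 267914296


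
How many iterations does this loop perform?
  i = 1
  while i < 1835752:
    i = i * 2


The loop variable doubles each iteration:
i = 1 -> 2 -> 4 -> 8 -> 16 -> 32 -> 64 -> 128 -> 256 -> 512 -> 1024 -> 2048 -> 4096 -> 8192 -> 16384 -> 32768 -> 65536 -> 131072 -> 262144 -> 524288 -> 1048576 -> 2097152 (stop, 2097152 >= 1835752)
Number of doublings = ceil(log2(1835752)) = 21


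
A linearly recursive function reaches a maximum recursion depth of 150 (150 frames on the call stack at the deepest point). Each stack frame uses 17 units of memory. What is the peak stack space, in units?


Maximum recursion depth = 150 frames
Memory per frame = 17 units
Total stack space = depth * frame_size
= 150 * 17 = 2550


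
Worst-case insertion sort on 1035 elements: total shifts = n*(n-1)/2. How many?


Sum of shifts = 1 + 2 + 3 + ... + 1034
= 1035 * 1034 / 2
= 1070190 / 2
= 535095


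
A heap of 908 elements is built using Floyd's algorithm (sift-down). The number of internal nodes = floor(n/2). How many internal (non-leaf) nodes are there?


Leaf nodes occupy roughly half the array.
Sift-down is called for each internal node, starting from the last one.
Internal nodes = floor(n/2) = floor(908/2) = 454


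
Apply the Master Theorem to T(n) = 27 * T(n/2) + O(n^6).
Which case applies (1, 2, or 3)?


The Master Theorem: T(n) = a*T(n/b) + O(n^c)
  a = 27, b = 2, c = 6
log_b(a) = log_2(27) ~ 4.755
Compare b^c with a: 2^6 = 64 > 27, so c > log_b(a).
Since c > log_b(a), Case 3 applies.
T(n) = O(n^6)
Master Theorem case = 3


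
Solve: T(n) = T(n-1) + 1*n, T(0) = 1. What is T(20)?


Expanding the recurrence:
T(20) = T(19) + 1*20
       = T(18) + 1*19 + 1*20
       ...
       = T(0) + 1*(1 + 2 + ... + 20)
       = 1 + 1 * 20*21/2
       = 1 + 1 * 210
       = 1 + 210 = 211


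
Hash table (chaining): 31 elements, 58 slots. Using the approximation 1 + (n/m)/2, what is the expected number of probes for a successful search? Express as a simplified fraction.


Computing expected probes:
alpha = 31/58
= 1 + alpha/2
= 1 + 31/(2*58)
= (2*58 + 31) / (2*58)
= 147/116


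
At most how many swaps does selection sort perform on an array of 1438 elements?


Each of the 1437 passes places one element in its final position.
Pass 1: swap minimum into position 0
Pass 2: swap minimum of remaining into position 1
...
Pass 1437: last two elements, one swap
Maximum swaps = 1438 - 1 = 1437


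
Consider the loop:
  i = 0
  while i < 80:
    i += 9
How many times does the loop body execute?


Starting at i = 0, each iteration adds 9.
Iterations until i >= 80:
  Iteration 1: i = 0 -> i = 9
  Iteration 2: i = 9 -> i = 18
  Iteration 3: i = 18 -> i = 27
  Iteration 4: i = 27 -> i = 36
  Iteration 5: i = 36 -> i = 45
  Iteration 6: i = 45 -> i = 54
  Iteration 7: i = 54 -> i = 63
  Iteration 8: i = 63 -> i = 72
  ... continuing ...
Total iterations = ceil(80/9) = 9


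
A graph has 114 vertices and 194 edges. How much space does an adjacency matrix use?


Adjacency matrix: V x V grid of entries
Space = V^2 = 114^2 = 114 * 114 = 12996


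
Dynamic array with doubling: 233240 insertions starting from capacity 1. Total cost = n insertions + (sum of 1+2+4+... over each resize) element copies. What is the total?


n = 233240
Insertion costs: 233240
Resizes copy 1, 2, 4, ... up to the largest power of 2 that is <= n-1 = 233239, i.e. 131072.
Copy costs = 1 + 2 + 4 + 8 + 16 + 32 + 64 + 128 + 256 + 512 + 1024 + 2048 + 4096 + 8192 + 16384 + 32768 + 65536 + 131072 = 262143
Total = 233240 + 262143 = 495383


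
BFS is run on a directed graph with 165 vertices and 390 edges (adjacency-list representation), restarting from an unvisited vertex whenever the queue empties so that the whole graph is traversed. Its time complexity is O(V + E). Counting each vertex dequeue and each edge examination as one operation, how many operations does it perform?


A full BFS traversal dequeues each vertex exactly once and examines each directed edge exactly once.
V = 165 (vertex processing cost)
E = 390 (edge examination cost)
Total operations proportional to V + E = 165 + 390 = 555


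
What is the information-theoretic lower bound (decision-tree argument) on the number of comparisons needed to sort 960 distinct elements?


A binary decision tree of height h has at most 2^h leaves and needs at least n! of them, so h >= ceil(log2(n!)).
960! is far too large to multiply out, so use Stirling's series:
  ln(n!) ~ n ln n - n + (1/2) ln(2 pi n) + 1/(12n)  (error below 1/(360 n^3), negligible here)
  ln(960) = 6.8669333
  n ln n = 960 * 6.8669333 = 6592.2560
  (1/2) ln(2 pi * 960) = (1/2) ln(6031.8579) = 4.3524
  1/(12*960) = 0.0001
  ln(960!) ~ 6592.2560 - 960 + 4.3524 + 0.0001 = 5636.6085
Convert to base 2: log2(960!) = 5636.6085 / ln 2 = 5636.6085 / 0.69314718 = 8131.9071
ceil(8131.9071) = 8132


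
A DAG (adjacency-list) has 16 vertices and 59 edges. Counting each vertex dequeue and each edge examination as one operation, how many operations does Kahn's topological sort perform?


V = 16 (vertex processing)
E = 59 (edge processing)
V + E = 16 + 59 = 75


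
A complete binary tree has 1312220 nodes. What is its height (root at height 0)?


In a complete binary tree, level k holds nodes 2^k .. 2^(k+1)-1 (1-indexed).
Height = floor(log2(n)) = floor(log2(1312220)) = 20
Check: 2^20 = 1048576 <= 1312220 < 2097152 = 2^21


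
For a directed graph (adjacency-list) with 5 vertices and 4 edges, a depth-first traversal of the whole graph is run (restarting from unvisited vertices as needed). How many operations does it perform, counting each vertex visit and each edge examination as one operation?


A full DFS traversal visits each vertex once and examines each edge once.
V = 5
E = 4
Sum = 5 + 4 = 9


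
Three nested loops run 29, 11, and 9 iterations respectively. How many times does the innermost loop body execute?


Loop 1 (outermost): 29 iterations
Loop 2 (middle): 11 iterations per outer
Loop 3 (innermost): 9 iterations per middle
Total = 29 * 11 * 9 = 2871


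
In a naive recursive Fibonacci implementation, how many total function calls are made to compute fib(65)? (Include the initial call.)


Let C(m) = total calls to evaluate fib(m). Then C(0)=C(1)=1, and
C(m) = 1 + C(m-1) + C(m-2) for m >= 2.
Build the table (each entry = 1 + previous two):
  C(0) = 1
  C(1) = 1
  C(2) = 1 + 1 + 1 = 3
  C(3) = 1 + 3 + 1 = 5
  C(4) = 1 + 5 + 3 = 9
  C(5) = 1 + 9 + 5 = 15
  C(6) = 1 + 15 + 9 = 25
  C(7) = 1 + 25 + 15 = 41
  C(8) = 1 + 41 + 25 = 67
  C(9) = 1 + 67 + 41 = 109
  C(10) = 1 + 109 + 67 = 177
  C(11) = 1 + 177 + 109 = 287
  C(12) = 1 + 287 + 177 = 465
  C(13) = 1 + 465 + 287 = 753
  C(14) = 1 + 753 + 465 = 1219
  C(15) = 1 + 1219 + 753 = 1973
  C(16) = 1 + 1973 + 1219 = 3193
  C(17) = 1 + 3193 + 1973 = 5167
  C(18) = 1 + 5167 + 3193 = 8361
  C(19) = 1 + 8361 + 5167 = 13529
  C(20) = 1 + 13529 + 8361 = 21891
  C(21) = 1 + 21891 + 13529 = 35421
  C(22) = 1 + 35421 + 21891 = 57313
  C(23) = 1 + 57313 + 35421 = 92735
  C(24) = 1 + 92735 + 57313 = 150049
  C(25) = 1 + 150049 + 92735 = 242785
  C(26) = 1 + 242785 + 150049 = 392835
  C(27) = 1 + 392835 + 242785 = 635621
  C(28) = 1 + 635621 + 392835 = 1028457
  C(29) = 1 + 1028457 + 635621 = 1664079
  C(30) = 1 + 1664079 + 1028457 = 2692537
  C(31) = 1 + 2692537 + 1664079 = 4356617
  C(32) = 1 + 4356617 + 2692537 = 7049155
  C(33) = 1 + 7049155 + 4356617 = 11405773
  C(34) = 1 + 11405773 + 7049155 = 18454929
  C(35) = 1 + 18454929 + 11405773 = 29860703
  C(36) = 1 + 29860703 + 18454929 = 48315633
  C(37) = 1 + 48315633 + 29860703 = 78176337
  C(38) = 1 + 78176337 + 48315633 = 126491971
  C(39) = 1 + 126491971 + 78176337 = 204668309
  C(40) = 1 + 204668309 + 126491971 = 331160281
  C(41) = 1 + 331160281 + 204668309 = 535828591
  C(42) = 1 + 535828591 + 331160281 = 866988873
  C(43) = 1 + 866988873 + 535828591 = 1402817465
  C(44) = 1 + 1402817465 + 866988873 = 2269806339
  C(45) = 1 + 2269806339 + 1402817465 = 3672623805
  C(46) = 1 + 3672623805 + 2269806339 = 5942430145
  C(47) = 1 + 5942430145 + 3672623805 = 9615053951
  C(48) = 1 + 9615053951 + 5942430145 = 15557484097
  C(49) = 1 + 15557484097 + 9615053951 = 25172538049
  C(50) = 1 + 25172538049 + 15557484097 = 40730022147
  C(51) = 1 + 40730022147 + 25172538049 = 65902560197
  C(52) = 1 + 65902560197 + 40730022147 = 106632582345
  C(53) = 1 + 106632582345 + 65902560197 = 172535142543
  C(54) = 1 + 172535142543 + 106632582345 = 279167724889
  C(55) = 1 + 279167724889 + 172535142543 = 451702867433
  C(56) = 1 + 451702867433 + 279167724889 = 730870592323
  C(57) = 1 + 730870592323 + 451702867433 = 1182573459757
  C(58) = 1 + 1182573459757 + 730870592323 = 1913444052081
  C(59) = 1 + 1913444052081 + 1182573459757 = 3096017511839
  C(60) = 1 + 3096017511839 + 1913444052081 = 5009461563921
  C(61) = 1 + 5009461563921 + 3096017511839 = 8105479075761
  C(62) = 1 + 8105479075761 + 5009461563921 = 13114940639683
  C(63) = 1 + 13114940639683 + 8105479075761 = 21220419715445
  C(64) = 1 + 21220419715445 + 13114940639683 = 34335360355129
  C(65) = 1 + 34335360355129 + 21220419715445 = 55555780070575
Total calls for fib(65) = 55555780070575


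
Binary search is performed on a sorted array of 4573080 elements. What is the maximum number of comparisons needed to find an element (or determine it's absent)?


Binary search halves the search space each comparison:
  Step 1: search space = 4573080 -> 2286540
  Step 2: search space = 2286540 -> 1143270
  Step 3: search space = 1143270 -> 571635
  Step 4: search space = 571635 -> 285817
  Step 5: search space = 285817 -> 142908
  Step 6: search space = 142908 -> 71454
  Step 7: search space = 71454 -> 35727
  Step 8: search space = 35727 -> 17863
  Step 9: search space = 17863 -> 8931
  Step 10: search space = 8931 -> 4465
  Step 11: search space = 4465 -> 2232
  Step 12: search space = 2232 -> 1116
  Step 13: search space = 1116 -> 558
  Step 14: search space = 558 -> 279
  Step 15: search space = 279 -> 139
  Step 16: search space = 139 -> 69
  Step 17: search space = 69 -> 34
  Step 18: search space = 34 -> 17
  Step 19: search space = 17 -> 8
  Step 20: search space = 8 -> 4
  Step 21: search space = 4 -> 2
  Step 22: search space = 2 -> 1
  Step 23: search space = 1 (final check)
Maximum comparisons = floor(log2(4573080)) + 1 = 22 + 1 = 23


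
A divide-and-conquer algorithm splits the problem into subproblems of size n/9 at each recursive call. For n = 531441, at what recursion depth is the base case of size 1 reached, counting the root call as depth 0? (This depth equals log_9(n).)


At each depth, the problem size is divided by 9:
  Depth 0: problem size = 531441
  Depth 1: problem size = 59049
  Depth 2: problem size = 6561
  Depth 3: problem size = 729
  Depth 4: problem size = 81
  Depth 5: problem size = 9
  Depth 6: problem size = 1 (base case)
The base case is reached at depth log_9(531441) = 6 (the tree has 7 levels counting depth 0, but the depth asked for is 6).
Recursion depth = 6


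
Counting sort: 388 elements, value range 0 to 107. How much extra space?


n = 388 (output array)
k = 108 (count array for 108 distinct values)
Extra space = 388 + 108 = 496


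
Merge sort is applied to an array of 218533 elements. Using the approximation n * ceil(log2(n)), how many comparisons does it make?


Merge sort divides the array into halves recursively.
Number of levels = ceil(log2(218533)) = 18
At each level, approximately n = 218533 comparisons are needed for merging.
Total comparisons ~ n * ceil(log2(n)) = 218533 * 18 = 3933594


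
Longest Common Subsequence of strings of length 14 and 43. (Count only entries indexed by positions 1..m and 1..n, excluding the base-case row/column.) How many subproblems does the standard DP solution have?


DP table indexed by positions in both strings.
First string: 14 positions
Second string: 43 positions
Total = 14 * 43 = 602


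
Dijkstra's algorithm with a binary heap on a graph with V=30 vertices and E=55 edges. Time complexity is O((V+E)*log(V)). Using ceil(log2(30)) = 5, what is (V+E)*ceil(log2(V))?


Dijkstra with a binary heap: each vertex is extracted once, each edge may relax once.
Each heap operation costs O(log V).
V + E = 30 + 55 = 85
ceil(log2(30)) = 5 (since 2^4 = 16 < 30 <= 32 = 2^5)
Total heap work = (V+E) * ceil(log2(V)) = 85 * 5 = 425


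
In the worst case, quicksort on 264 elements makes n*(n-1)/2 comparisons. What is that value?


Sum of comparisons per partition:
263 + 262 + ... + 1 + 0
= 264 * (264 - 1) / 2
= 264 * 263 / 2
= 34716


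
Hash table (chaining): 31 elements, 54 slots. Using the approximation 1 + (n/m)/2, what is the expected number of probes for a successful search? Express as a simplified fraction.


Computing expected probes:
alpha = 31/54
= 1 + alpha/2
= 1 + 31/(2*54)
= (2*54 + 31) / (2*54)
= 139/108


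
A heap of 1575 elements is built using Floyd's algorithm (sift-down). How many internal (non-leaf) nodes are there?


Leaf nodes occupy roughly half the array.
Sift-down is called for each internal node, starting from the last one.
Internal nodes = floor(n/2) = floor(1575/2) = 787


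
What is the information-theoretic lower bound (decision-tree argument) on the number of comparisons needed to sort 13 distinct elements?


A binary decision tree of height h has at most 2^h leaves and needs at least n! of them, so h >= ceil(log2(n!)).
Compute 13! as a running product:
  x2 = 2, x3 = 6, x4 = 24, x5 = 120
  x6 = 720, x7 = 5040, x8 = 40320, x9 = 362880
  x10 = 3628800, x11 = 39916800, x12 = 479001600, x13 = 6227020800
13! = 6227020800
Bracket between powers of 2:
  2^32 = 4294967296 < 6227020800 <= 8589934592 = 2^33
So ceil(log2(13!)) = 33


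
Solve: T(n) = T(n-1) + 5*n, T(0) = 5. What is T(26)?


Expanding the recurrence:
T(26) = T(25) + 5*26
       = T(24) + 5*25 + 5*26
       ...
       = T(0) + 5*(1 + 2 + ... + 26)
       = 5 + 5 * 26*27/2
       = 5 + 5 * 351
       = 5 + 1755 = 1760


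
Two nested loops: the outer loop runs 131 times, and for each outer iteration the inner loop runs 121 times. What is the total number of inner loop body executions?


Outer loop: 131 iterations
Inner loop: 121 iterations per outer iteration
Total = 131 * 121 = 15851


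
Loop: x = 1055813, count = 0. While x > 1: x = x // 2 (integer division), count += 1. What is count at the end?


The variable x halves each step:
x = 1055813 -> 527906 -> 263953 -> 131976 -> 65988 -> 32994 -> 16497 -> 8248 -> 4124 -> 2062 -> 1031 -> 515 -> 257 -> 128 -> 64 -> 32 -> 16 -> 8 -> 4 -> 2 -> 1
Number of halvings = floor(log2(1055813)) = 20


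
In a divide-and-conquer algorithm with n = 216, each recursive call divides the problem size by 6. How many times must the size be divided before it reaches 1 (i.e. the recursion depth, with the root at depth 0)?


Number of divisions = log_6(216)
Sizes: 216 -> 36 -> 6 -> 1 (3 divisions)
Recursion depth = 3


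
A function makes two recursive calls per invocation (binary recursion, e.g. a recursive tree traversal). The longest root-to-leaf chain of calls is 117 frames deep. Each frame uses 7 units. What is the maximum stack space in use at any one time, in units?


Binary recursion: the two calls run one after the other, so only one root-to-leaf chain of frames is on the stack at a time.
Maximum depth (longest chain) = 117 frames
Each frame = 7 units
Max stack space = 117 * 7 = 819


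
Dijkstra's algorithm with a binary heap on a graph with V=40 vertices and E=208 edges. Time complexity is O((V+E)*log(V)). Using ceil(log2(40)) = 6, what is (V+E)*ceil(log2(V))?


Dijkstra with a binary heap: each vertex is extracted once, each edge may relax once.
Each heap operation costs O(log V).
V + E = 40 + 208 = 248
ceil(log2(40)) = 6 (since 2^5 = 32 < 40 <= 64 = 2^6)
Total heap work = (V+E) * ceil(log2(V)) = 248 * 6 = 1488


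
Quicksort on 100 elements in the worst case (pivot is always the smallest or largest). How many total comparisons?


In the worst case, each partition step picks the worst pivot:
  Partition 1: 99 comparisons (n-1 elements to compare)
  Partition 2: 98 comparisons
  Partition 3: 97 comparisons
  Partition 4: 96 comparisons
  Partition 5: 95 comparisons
  ...
  Last partition: 0 comparisons
Total = (n-1) + (n-2) + ... + 1 + 0 = n*(n-1)/2
= 100*99/2 = 4950


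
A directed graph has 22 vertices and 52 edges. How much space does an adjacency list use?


Adjacency list: one list head per vertex + one entry per edge
Vertex heads: 22
Edge entries: 52
Total = 22 + 52 = 74


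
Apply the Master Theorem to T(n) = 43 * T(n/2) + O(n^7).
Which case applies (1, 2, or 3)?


The Master Theorem: T(n) = a*T(n/b) + O(n^c)
  a = 43, b = 2, c = 7
log_b(a) = log_2(43) ~ 5.426
Compare b^c with a: 2^7 = 128 > 43, so c > log_b(a).
Since c > log_b(a), Case 3 applies.
T(n) = O(n^7)
Master Theorem case = 3


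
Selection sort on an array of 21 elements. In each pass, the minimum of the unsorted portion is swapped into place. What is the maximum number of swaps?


Selection sort performs one swap per pass:
  Pass 1: find min in positions 0 to 20, swap with position 0
  Pass 2: find min in positions 1 to 20, swap with position 1
  Pass 3: find min in positions 2 to 20, swap with position 2
  Pass 4: find min in positions 3 to 20, swap with position 3
  Pass 5: find min in positions 4 to 20, swap with position 4
  ... (15 more passes)
Total passes (and swaps) = n - 1 = 21 - 1 = 20


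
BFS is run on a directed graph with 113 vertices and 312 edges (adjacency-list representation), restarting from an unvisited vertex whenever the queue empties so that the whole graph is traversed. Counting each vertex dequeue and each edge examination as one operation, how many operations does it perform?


A full BFS traversal dequeues each vertex exactly once and examines each directed edge exactly once.
V = 113 (vertex processing cost)
E = 312 (edge examination cost)
Total operations proportional to V + E = 113 + 312 = 425


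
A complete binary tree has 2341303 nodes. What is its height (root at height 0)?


In a complete binary tree, level k holds nodes 2^k .. 2^(k+1)-1 (1-indexed).
Height = floor(log2(n)) = floor(log2(2341303)) = 21
Check: 2^21 = 2097152 <= 2341303 < 4194304 = 2^22


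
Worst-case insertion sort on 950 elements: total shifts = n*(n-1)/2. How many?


Sum of shifts = 1 + 2 + 3 + ... + 949
= 950 * 949 / 2
= 901550 / 2
= 450775


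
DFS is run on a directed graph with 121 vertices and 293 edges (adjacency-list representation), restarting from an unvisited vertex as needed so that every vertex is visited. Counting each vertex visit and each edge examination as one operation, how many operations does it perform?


A full DFS traversal processes each vertex exactly once (push/pop on stack).
Each directed edge is examined once.
V = 121, E = 293
V + E = 414


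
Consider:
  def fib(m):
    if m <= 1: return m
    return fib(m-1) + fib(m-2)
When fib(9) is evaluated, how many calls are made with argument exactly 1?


Let N(m) = number of times fib(m) is called while evaluating fib(9).
N(9) = 1 (the initial call).
N(8) = 1 (only fib(9) calls it).
For 1 <= m <= 7: fib(m) is called by fib(m+1) and fib(m+2), so
  N(m) = N(m+1) + N(m+2).
fib(0) is called only by fib(2), so N(0) = N(2).
Walk down from m=9:
  N(9)=1, N(8)=1, N(7)=2, N(6)=3, N(5)=5, N(4)=8, N(3)=13, N(2)=21, N(1)=34
N(1) = 34


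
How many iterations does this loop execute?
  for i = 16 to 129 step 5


The loop variable i takes values starting at 16 and increments by 5 each iteration.
Sequence: i = 16, 21, 26, 31, 36, 41, 46, 51, 56, ...
The upper bound 129 is inclusive, so the count is floor((last - first) / step) + 1:
floor((129 - 16) / 5) + 1 = floor(113/5) + 1 = 22 + 1 = 23


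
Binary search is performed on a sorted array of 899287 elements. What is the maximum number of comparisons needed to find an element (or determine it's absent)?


Binary search halves the search space each comparison:
  Step 1: search space = 899287 -> 449643
  Step 2: search space = 449643 -> 224821
  Step 3: search space = 224821 -> 112410
  Step 4: search space = 112410 -> 56205
  Step 5: search space = 56205 -> 28102
  Step 6: search space = 28102 -> 14051
  Step 7: search space = 14051 -> 7025
  Step 8: search space = 7025 -> 3512
  Step 9: search space = 3512 -> 1756
  Step 10: search space = 1756 -> 878
  Step 11: search space = 878 -> 439
  Step 12: search space = 439 -> 219
  Step 13: search space = 219 -> 109
  Step 14: search space = 109 -> 54
  Step 15: search space = 54 -> 27
  Step 16: search space = 27 -> 13
  Step 17: search space = 13 -> 6
  Step 18: search space = 6 -> 3
  Step 19: search space = 3 -> 1
  Step 20: search space = 1 (final check)
Maximum comparisons = floor(log2(899287)) + 1 = 19 + 1 = 20


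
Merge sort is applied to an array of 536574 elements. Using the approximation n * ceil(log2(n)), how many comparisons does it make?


Merge sort divides the array into halves recursively.
Number of levels = ceil(log2(536574)) = 20
At each level, approximately n = 536574 comparisons are needed for merging.
Total comparisons ~ n * ceil(log2(n)) = 536574 * 20 = 10731480


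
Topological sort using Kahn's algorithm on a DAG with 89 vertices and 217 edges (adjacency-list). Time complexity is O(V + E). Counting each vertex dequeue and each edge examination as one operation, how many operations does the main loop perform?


Kahn's algorithm:
  1. Compute in-degrees: O(V + E)
  2. Process queue: each vertex dequeued once (O(V))
     each edge examined once (O(E))
Total = V + E = 89 + 217 = 306


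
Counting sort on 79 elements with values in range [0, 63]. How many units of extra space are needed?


Output array size: 79 (to store sorted result)
Count array size: 64 (one slot per possible value, range 0 to 63)
Total extra space = 79 + 64 = 143


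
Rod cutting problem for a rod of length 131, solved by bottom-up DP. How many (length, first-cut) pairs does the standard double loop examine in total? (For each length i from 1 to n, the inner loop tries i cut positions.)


For each subproblem length i = 1..131, the inner loop considers i possible first cuts.
Total = 1 + 2 + ... + 131
= 131*(131+1)/2
= 131*132/2 = 8646


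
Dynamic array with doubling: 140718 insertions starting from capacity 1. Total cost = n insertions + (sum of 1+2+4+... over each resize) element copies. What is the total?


n = 140718
Insertion costs: 140718
Resizes copy 1, 2, 4, ... up to the largest power of 2 that is <= n-1 = 140717, i.e. 131072.
Copy costs = 1 + 2 + 4 + 8 + 16 + 32 + 64 + 128 + 256 + 512 + 1024 + 2048 + 4096 + 8192 + 16384 + 32768 + 65536 + 131072 = 262143
Total = 140718 + 262143 = 402861


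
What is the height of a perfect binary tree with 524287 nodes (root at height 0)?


A perfect binary tree with 524287 nodes:
  524287 = 2^19 - 1
  Levels: 0, 1, ..., 18
  Height = 18


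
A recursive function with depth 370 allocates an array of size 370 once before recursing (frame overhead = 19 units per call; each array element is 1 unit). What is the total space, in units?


Array allocation: 370 units (allocated once)
Stack frames: 370 deep * 19 per frame = 7030 units
Total = 370 + 7030 = 7400


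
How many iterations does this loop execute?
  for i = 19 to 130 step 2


The loop variable i takes values starting at 19 and increments by 2 each iteration.
Sequence: i = 19, 21, 23, 25, 27, 29, 31, 33, 35, ...
The upper bound 130 is inclusive, so the count is floor((last - first) / step) + 1:
floor((130 - 19) / 2) + 1 = floor(111/2) + 1 = 55 + 1 = 56


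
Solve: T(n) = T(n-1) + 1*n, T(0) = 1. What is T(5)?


Expanding the recurrence:
T(5) = T(4) + 1*5
       = T(3) + 1*4 + 1*5
       ...
       = T(0) + 1*(1 + 2 + ... + 5)
       = 1 + 1 * 5*6/2
       = 1 + 1 * 15
       = 1 + 15 = 16


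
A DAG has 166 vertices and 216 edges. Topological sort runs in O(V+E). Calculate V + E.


V = 166 (vertex processing)
E = 216 (edge processing)
V + E = 166 + 216 = 382


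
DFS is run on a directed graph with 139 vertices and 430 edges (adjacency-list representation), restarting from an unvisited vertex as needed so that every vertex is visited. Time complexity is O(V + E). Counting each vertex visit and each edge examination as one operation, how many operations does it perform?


A full DFS traversal processes each vertex exactly once (push/pop on stack).
Each directed edge is examined once.
V = 139, E = 430
V + E = 569


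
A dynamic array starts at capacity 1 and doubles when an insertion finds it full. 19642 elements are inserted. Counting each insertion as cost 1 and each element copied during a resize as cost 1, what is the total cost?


n = 19642
Insertion costs: 19642
Resizes copy 1, 2, 4, ... up to the largest power of 2 that is <= n-1 = 19641, i.e. 16384.
Copy costs = 1 + 2 + 4 + 8 + 16 + 32 + 64 + 128 + 256 + 512 + 1024 + 2048 + 4096 + 8192 + 16384 = 32767
Total = 19642 + 32767 = 52409


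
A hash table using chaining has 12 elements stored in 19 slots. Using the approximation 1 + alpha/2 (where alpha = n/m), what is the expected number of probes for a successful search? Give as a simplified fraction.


Load factor alpha = n/m = 12/19
Expected probes = 1 + alpha/2 = 1 + 12/(2*19)
= 1 + 12/38
= 38/38 + 12/38
= 50/38
Simplify: 25/19


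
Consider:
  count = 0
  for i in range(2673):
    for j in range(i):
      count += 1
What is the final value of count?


For each i, the inner loop runs i times:
  i=0: inner runs 0 times
  i=1: inner runs 1 time
  i=2: inner runs 2 times
  i=3: inner runs 3 times
  i=4: inner runs 4 times
  i=5: inner runs 5 times
  i=6: inner runs 6 times
  i=7: inner runs 7 times
  ...
Total = 0 + 1 + 2 + ... + 2672 = 2673*(2673-1)/2 = 3571128


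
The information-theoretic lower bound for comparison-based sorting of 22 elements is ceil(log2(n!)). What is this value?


A binary decision tree of height h has at most 2^h leaves and needs at least n! of them, so h >= ceil(log2(n!)).
Compute 22! as a running product:
  x2 = 2, x3 = 6, x4 = 24, x5 = 120
  x6 = 720, x7 = 5040, x8 = 40320, x9 = 362880
  x10 = 3628800, x11 = 39916800, x12 = 479001600, x13 = 6227020800
  x14 = 87178291200, x15 = 1307674368000, x16 = 20922789888000, x17 = 355687428096000
  x18 = 6402373705728000, x19 = 121645100408832000, x20 = 2432902008176640000, x21 = 51090942171709440000
  x22 = 1124000727777607680000
22! = 1124000727777607680000
Bracket between powers of 2:
  2^69 = 590295810358705651712 < 1124000727777607680000 <= 1180591620717411303424 = 2^70
So ceil(log2(22!)) = 70


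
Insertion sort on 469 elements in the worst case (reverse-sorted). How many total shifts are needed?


In the worst case (reverse-sorted), each element shifts past all previous:
  Element 1: 1 shifts
  Element 2: 2 shifts
  Element 3: 3 shifts
  Element 4: 4 shifts
  Element 5: 5 shifts
  ...
  Element 468: 468 shifts
Total = 1 + 2 + ... + 468
= 469*(469-1)/2 = 109746


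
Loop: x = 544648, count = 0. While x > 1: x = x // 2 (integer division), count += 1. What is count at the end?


The variable x halves each step:
x = 544648 -> 272324 -> 136162 -> 68081 -> 34040 -> 17020 -> 8510 -> 4255 -> 2127 -> 1063 -> 531 -> 265 -> 132 -> 66 -> 33 -> 16 -> 8 -> 4 -> 2 -> 1
Number of halvings = floor(log2(544648)) = 19


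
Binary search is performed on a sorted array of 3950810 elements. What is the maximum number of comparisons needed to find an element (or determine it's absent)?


Binary search halves the search space each comparison:
  Step 1: search space = 3950810 -> 1975405
  Step 2: search space = 1975405 -> 987702
  Step 3: search space = 987702 -> 493851
  Step 4: search space = 493851 -> 246925
  Step 5: search space = 246925 -> 123462
  Step 6: search space = 123462 -> 61731
  Step 7: search space = 61731 -> 30865
  Step 8: search space = 30865 -> 15432
  Step 9: search space = 15432 -> 7716
  Step 10: search space = 7716 -> 3858
  Step 11: search space = 3858 -> 1929
  Step 12: search space = 1929 -> 964
  Step 13: search space = 964 -> 482
  Step 14: search space = 482 -> 241
  Step 15: search space = 241 -> 120
  Step 16: search space = 120 -> 60
  Step 17: search space = 60 -> 30
  Step 18: search space = 30 -> 15
  Step 19: search space = 15 -> 7
  Step 20: search space = 7 -> 3
  Step 21: search space = 3 -> 1
  Step 22: search space = 1 (final check)
Maximum comparisons = floor(log2(3950810)) + 1 = 21 + 1 = 22


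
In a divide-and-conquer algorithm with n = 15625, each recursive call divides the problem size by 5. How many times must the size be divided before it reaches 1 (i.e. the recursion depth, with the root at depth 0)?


Number of divisions = log_5(15625)
Sizes: 15625 -> 3125 -> 625 -> 125 -> 25 -> 5 -> 1 (6 divisions)
Recursion depth = 6


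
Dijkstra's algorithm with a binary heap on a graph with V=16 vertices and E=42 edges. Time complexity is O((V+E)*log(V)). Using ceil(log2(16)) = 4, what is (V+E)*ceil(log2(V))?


Dijkstra with a binary heap: each vertex is extracted once, each edge may relax once.
Each heap operation costs O(log V).
V + E = 16 + 42 = 58
ceil(log2(16)) = 4 (since 2^3 = 8 < 16 <= 16 = 2^4)
Total heap work = (V+E) * ceil(log2(V)) = 58 * 4 = 232


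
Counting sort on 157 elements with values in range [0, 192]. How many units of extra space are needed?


Output array size: 157 (to store sorted result)
Count array size: 193 (one slot per possible value, range 0 to 192)
Total extra space = 157 + 193 = 350


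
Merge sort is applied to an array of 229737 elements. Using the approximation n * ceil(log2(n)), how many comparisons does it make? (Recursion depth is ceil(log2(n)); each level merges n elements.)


Merge sort divides the array into halves recursively.
Number of levels = ceil(log2(229737)) = 18
At each level, approximately n = 229737 comparisons are needed for merging.
Total comparisons ~ n * ceil(log2(n)) = 229737 * 18 = 4135266


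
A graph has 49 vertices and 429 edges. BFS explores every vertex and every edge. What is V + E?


A full BFS traversal dequeues each vertex once and examines each edge once.
Vertex visits: 49
Edge visits: 429
V + E = 49 + 429 = 478


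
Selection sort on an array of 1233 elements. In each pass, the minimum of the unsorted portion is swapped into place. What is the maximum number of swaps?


Selection sort performs one swap per pass:
  Pass 1: find min in positions 0 to 1232, swap with position 0
  Pass 2: find min in positions 1 to 1232, swap with position 1
  Pass 3: find min in positions 2 to 1232, swap with position 2
  Pass 4: find min in positions 3 to 1232, swap with position 3
  Pass 5: find min in positions 4 to 1232, swap with position 4
  ... (1227 more passes)
Total passes (and swaps) = n - 1 = 1233 - 1 = 1232


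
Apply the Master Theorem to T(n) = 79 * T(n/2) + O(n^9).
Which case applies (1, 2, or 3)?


The Master Theorem: T(n) = a*T(n/b) + O(n^c)
  a = 79, b = 2, c = 9
log_b(a) = log_2(79) ~ 6.304
Compare b^c with a: 2^9 = 512 > 79, so c > log_b(a).
Since c > log_b(a), Case 3 applies.
T(n) = O(n^9)
Master Theorem case = 3


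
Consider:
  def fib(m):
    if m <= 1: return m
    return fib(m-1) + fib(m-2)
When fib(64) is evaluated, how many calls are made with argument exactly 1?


Let N(m) = number of times fib(m) is called while evaluating fib(64).
N(64) = 1 (the initial call).
N(63) = 1 (only fib(64) calls it).
For 1 <= m <= 62: fib(m) is called by fib(m+1) and fib(m+2), so
  N(m) = N(m+1) + N(m+2).
fib(0) is called only by fib(2), so N(0) = N(2).
Walk down from m=64:
  N(64)=1, N(63)=1, N(62)=2, N(61)=3, N(60)=5, N(59)=8, N(58)=13, N(57)=21, N(56)=34, N(55)=55, N(54)=89, N(53)=144, N(52)=233, N(51)=377, N(50)=610, N(49)=987, N(48)=1597, N(47)=2584, N(46)=4181, N(45)=6765, N(44)=10946, N(43)=17711, N(42)=28657, N(41)=46368, N(40)=75025, N(39)=121393, N(38)=196418, N(37)=317811, N(36)=514229, N(35)=832040, N(34)=1346269, N(33)=2178309, N(32)=3524578, N(31)=5702887, N(30)=9227465, N(29)=14930352, N(28)=24157817, N(27)=39088169, N(26)=63245986, N(25)=102334155, N(24)=165580141, N(23)=267914296, N(22)=433494437, N(21)=701408733, N(20)=1134903170, N(19)=1836311903, N(18)=2971215073, N(17)=4807526976, N(16)=7778742049, N(15)=12586269025, N(14)=20365011074, N(13)=32951280099, N(12)=53316291173, N(11)=86267571272, N(10)=139583862445, N(9)=225851433717, N(8)=365435296162, N(7)=591286729879, N(6)=956722026041, N(5)=1548008755920, N(4)=2504730781961, N(3)=4052739537881, N(2)=6557470319842, N(1)=10610209857723
N(1) = 10610209857723
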